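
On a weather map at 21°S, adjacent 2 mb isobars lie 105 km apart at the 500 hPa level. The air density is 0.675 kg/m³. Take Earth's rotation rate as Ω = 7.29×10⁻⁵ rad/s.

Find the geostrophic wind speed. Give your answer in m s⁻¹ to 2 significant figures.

Coriolis parameter at 21°S:
f = 2Ω sin φ = 2 × 7.29×10⁻⁵ × sin 21° = 5.23×10⁻⁵ s⁻¹
Pressure gradient: |∂P/∂n| = 200 Pa / 105000 m = 1.90×10⁻³ Pa/m
Geostrophic balance (pressure-gradient force = Coriolis force):
V_g = (1/(fρ)) |∂P/∂n| = 1.90×10⁻³ / (5.23×10⁻⁵ × 0.675) = 54.0 m/s

54 m s⁻¹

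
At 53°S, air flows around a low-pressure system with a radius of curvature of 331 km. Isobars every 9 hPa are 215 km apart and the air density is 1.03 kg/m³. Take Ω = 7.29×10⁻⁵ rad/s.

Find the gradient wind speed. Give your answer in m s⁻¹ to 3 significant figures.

Coriolis parameter at 53°S:
f = 2Ω sin φ = 2 × 7.29×10⁻⁵ × sin 53° = 1.16×10⁻⁴ s⁻¹
Pressure gradient: |∂P/∂n| = 900 Pa / 215000 m = 4.19×10⁻³ Pa/m
Geostrophic speed: V_g = |∂P/∂n|/(fρ) = 4.19×10⁻³/(1.16×10⁻⁴ × 1.03) = 34.9 m/s
Around a low, centrifugal force acts outward with Coriolis, so pressure-gradient force balances both:
(1/ρ)|∂P/∂n| = fV + V²/R  →  V² + fR·V − fR·V_g = 0
With fR = 1.16×10⁻⁴ × 331×10³ m = 38.5 m/s:
V = [−fR + √((fR)² + 4 fR V_g)]/2 = [−38.5 + √(38.5² + 4×38.5×34.9)]/2 = 22.2 m/s
Subgeostrophic (V < V_g = 34.9 m/s), as expected around a low.

22.2 m s⁻¹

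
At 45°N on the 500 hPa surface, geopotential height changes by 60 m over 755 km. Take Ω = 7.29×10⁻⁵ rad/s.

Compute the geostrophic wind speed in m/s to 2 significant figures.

Coriolis parameter at 45°N:
f = 2Ω sin φ = 2 × 7.29×10⁻⁵ × sin 45° = 1.03×10⁻⁴ s⁻¹
Height gradient: |∂Z/∂n| = 60 m / 755000 m = 7.95×10⁻⁵
On a pressure surface, geostrophic balance gives V_g = (g/f)|∂Z/∂n|:
V_g = 9.81 × 7.95×10⁻⁵ / 1.03×10⁻⁴ = 7.56 m/s

7.6 m/s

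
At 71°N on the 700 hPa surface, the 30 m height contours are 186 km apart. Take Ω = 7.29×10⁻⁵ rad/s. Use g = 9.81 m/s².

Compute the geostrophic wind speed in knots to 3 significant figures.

Coriolis parameter at 71°N:
f = 2Ω sin φ = 2 × 7.29×10⁻⁵ × sin 71° = 1.38×10⁻⁴ s⁻¹
Height gradient: |∂Z/∂n| = 30 m / 186000 m = 1.61×10⁻⁴
On a pressure surface, geostrophic balance gives V_g = (g/f)|∂Z/∂n|:
V_g = 9.81 × 1.61×10⁻⁴ / 1.38×10⁻⁴ = 11.5 m/s
Converting: 11.5 m/s × 1.944 = 22.3 knots

22.3 knots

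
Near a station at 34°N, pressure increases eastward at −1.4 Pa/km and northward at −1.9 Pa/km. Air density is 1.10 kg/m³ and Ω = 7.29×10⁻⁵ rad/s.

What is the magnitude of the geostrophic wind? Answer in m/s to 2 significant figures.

Coriolis parameter at 34°N:
f = 2Ω sin φ = 2 × 7.29×10⁻⁵ × sin 34° = 8.15×10⁻⁵ s⁻¹
Component geostrophic relations (x east, y north):
u_g = −(1/(fρ)) ∂P/∂y,  v_g = (1/(fρ)) ∂P/∂x
u_g = −(−1.9×10⁻³)/(8.15×10⁻⁵ × 1.10) = 21.2 m/s;  v_g = (−1.4×10⁻³)/(8.15×10⁻⁵ × 1.10) = −15.6 m/s
|V_g| = √(u_g² + v_g²) = 26.3 m/s

26 m/s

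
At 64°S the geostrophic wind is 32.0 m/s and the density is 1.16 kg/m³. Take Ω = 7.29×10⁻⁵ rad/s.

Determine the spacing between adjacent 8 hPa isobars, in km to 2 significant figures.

Coriolis parameter at 64°S:
f = 2Ω sin φ = 2 × 7.29×10⁻⁵ × sin 64° = 1.31×10⁻⁴ s⁻¹
Geostrophic balance rearranged: |∂P/∂n| = f ρ V_g
|∂P/∂n| = 1.31×10⁻⁴ × 1.16 × 32.0 = 4.86×10⁻³ Pa/m
Isobar spacing: Δn = ΔP/|∂P/∂n| = 800 Pa / 4.86×10⁻³ Pa/m = 164462 m ≈ 160 km

160 km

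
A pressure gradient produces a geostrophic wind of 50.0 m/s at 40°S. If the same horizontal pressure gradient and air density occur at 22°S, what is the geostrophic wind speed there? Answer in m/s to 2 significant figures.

With the same pressure gradient and density, V_g ∝ 1/f ∝ 1/sin φ.
V₂ = V₁ · sin φ₁ / sin φ₂ = 50.0 × sin 40° / sin 22°
V₂ = 50.0 × 0.6428/0.3746 = 86 m/s

86 m/s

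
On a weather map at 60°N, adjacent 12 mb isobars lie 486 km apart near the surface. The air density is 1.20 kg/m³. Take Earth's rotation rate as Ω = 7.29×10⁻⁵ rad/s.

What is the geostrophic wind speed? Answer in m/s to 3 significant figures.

16.3 m/s

Coriolis parameter at 60°N:
f = 2Ω sin φ = 2 × 7.29×10⁻⁵ × sin 60° = 1.26×10⁻⁴ s⁻¹
Pressure gradient: |∂P/∂n| = 1200 Pa / 486000 m = 2.47×10⁻³ Pa/m
Geostrophic balance (pressure-gradient force = Coriolis force):
V_g = (1/(fρ)) |∂P/∂n| = 2.47×10⁻³ / (1.26×10⁻⁴ × 1.20) = 16.3 m/s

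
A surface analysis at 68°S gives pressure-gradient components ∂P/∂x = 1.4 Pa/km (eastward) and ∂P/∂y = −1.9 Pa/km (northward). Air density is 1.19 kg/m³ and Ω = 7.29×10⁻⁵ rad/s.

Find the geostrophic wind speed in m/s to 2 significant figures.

15 m/s

Coriolis parameter at 68°S:
f = 2Ω sin φ = 2 × 7.29×10⁻⁵ × sin 68° = 1.35×10⁻⁴ s⁻¹
In the Southern Hemisphere f is negative: f = −1.35×10⁻⁴ s⁻¹.
Component geostrophic relations (x east, y north):
u_g = −(1/(fρ)) ∂P/∂y,  v_g = (1/(fρ)) ∂P/∂x
u_g = −(−1.9×10⁻³)/(−1.35×10⁻⁴ × 1.19) = −11.8 m/s;  v_g = (1.4×10⁻³)/(−1.35×10⁻⁴ × 1.19) = −8.70 m/s
|V_g| = √(u_g² + v_g²) = 14.7 m/s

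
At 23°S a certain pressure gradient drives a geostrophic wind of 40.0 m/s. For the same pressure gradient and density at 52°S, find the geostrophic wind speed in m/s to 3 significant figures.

With the same pressure gradient and density, V_g ∝ 1/f ∝ 1/sin φ.
V₂ = V₁ · sin φ₁ / sin φ₂ = 40.0 × sin 23° / sin 52°
V₂ = 40.0 × 0.3907/0.7880 = 19.8 m/s

19.8 m/s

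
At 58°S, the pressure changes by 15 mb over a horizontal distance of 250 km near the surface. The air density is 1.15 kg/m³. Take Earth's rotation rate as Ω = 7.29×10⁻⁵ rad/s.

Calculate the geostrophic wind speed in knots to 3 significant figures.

Coriolis parameter at 58°S:
f = 2Ω sin φ = 2 × 7.29×10⁻⁵ × sin 58° = 1.24×10⁻⁴ s⁻¹
Pressure gradient: |∂P/∂n| = 1500 Pa / 250000 m = 6.00×10⁻³ Pa/m
Geostrophic balance (pressure-gradient force = Coriolis force):
V_g = (1/(fρ)) |∂P/∂n| = 6.00×10⁻³ / (1.24×10⁻⁴ × 1.15) = 42.2 m/s
Converting: 42.2 m/s × 1.944 = 82.0 knots

82.0 knots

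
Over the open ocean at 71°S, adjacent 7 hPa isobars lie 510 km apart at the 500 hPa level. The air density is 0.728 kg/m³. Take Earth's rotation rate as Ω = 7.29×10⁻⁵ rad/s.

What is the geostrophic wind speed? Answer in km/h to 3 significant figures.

Coriolis parameter at 71°S:
f = 2Ω sin φ = 2 × 7.29×10⁻⁵ × sin 71° = 1.38×10⁻⁴ s⁻¹
Pressure gradient: |∂P/∂n| = 700 Pa / 510000 m = 1.37×10⁻³ Pa/m
Geostrophic balance (pressure-gradient force = Coriolis force):
V_g = (1/(fρ)) |∂P/∂n| = 1.37×10⁻³ / (1.38×10⁻⁴ × 0.728) = 13.7 m/s
Converting: 13.7 m/s × 3.6 = 49.2 km/h

49.2 km/h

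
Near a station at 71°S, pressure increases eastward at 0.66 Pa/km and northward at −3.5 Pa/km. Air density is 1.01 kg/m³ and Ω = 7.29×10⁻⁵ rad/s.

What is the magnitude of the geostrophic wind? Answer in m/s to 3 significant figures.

25.6 m/s

Coriolis parameter at 71°S:
f = 2Ω sin φ = 2 × 7.29×10⁻⁵ × sin 71° = 1.38×10⁻⁴ s⁻¹
In the Southern Hemisphere f is negative: f = −1.38×10⁻⁴ s⁻¹.
Component geostrophic relations (x east, y north):
u_g = −(1/(fρ)) ∂P/∂y,  v_g = (1/(fρ)) ∂P/∂x
u_g = −(−3.5×10⁻³)/(−1.38×10⁻⁴ × 1.01) = −25.1 m/s;  v_g = (0.66×10⁻³)/(−1.38×10⁻⁴ × 1.01) = −4.74 m/s
|V_g| = √(u_g² + v_g²) = 25.6 m/s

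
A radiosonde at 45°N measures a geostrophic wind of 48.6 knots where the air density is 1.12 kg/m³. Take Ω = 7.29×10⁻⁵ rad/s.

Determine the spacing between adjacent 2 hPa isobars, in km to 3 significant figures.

69.3 km

Coriolis parameter at 45°N:
f = 2Ω sin φ = 2 × 7.29×10⁻⁵ × sin 45° = 1.03×10⁻⁴ s⁻¹
Wind speed in SI: 48.6 knots = 25.0 m/s
Geostrophic balance rearranged: |∂P/∂n| = f ρ V_g
|∂P/∂n| = 1.03×10⁻⁴ × 1.12 × 25.0 = 2.89×10⁻³ Pa/m
Isobar spacing: Δn = ΔP/|∂P/∂n| = 200 Pa / 2.89×10⁻³ Pa/m = 69278 m ≈ 69.3 km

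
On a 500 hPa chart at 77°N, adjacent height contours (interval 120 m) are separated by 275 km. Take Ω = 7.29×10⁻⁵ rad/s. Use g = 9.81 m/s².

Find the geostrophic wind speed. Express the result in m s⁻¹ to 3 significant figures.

30.1 m s⁻¹

Coriolis parameter at 77°N:
f = 2Ω sin φ = 2 × 7.29×10⁻⁵ × sin 77° = 1.42×10⁻⁴ s⁻¹
Height gradient: |∂Z/∂n| = 120 m / 275000 m = 4.36×10⁻⁴
On a pressure surface, geostrophic balance gives V_g = (g/f)|∂Z/∂n|:
V_g = 9.81 × 4.36×10⁻⁴ / 1.42×10⁻⁴ = 30.1 m/s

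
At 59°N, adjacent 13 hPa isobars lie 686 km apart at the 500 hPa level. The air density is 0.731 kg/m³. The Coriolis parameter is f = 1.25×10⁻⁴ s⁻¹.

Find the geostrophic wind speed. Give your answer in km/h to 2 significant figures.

Pressure gradient: |∂P/∂n| = 1300 Pa / 686000 m = 1.90×10⁻³ Pa/m
Geostrophic balance (pressure-gradient force = Coriolis force):
V_g = (1/(fρ)) |∂P/∂n| = 1.90×10⁻³ / (1.25×10⁻⁴ × 0.731) = 20.7 m/s
Converting: 20.7 m/s × 3.6 = 75 km/h

75 km/h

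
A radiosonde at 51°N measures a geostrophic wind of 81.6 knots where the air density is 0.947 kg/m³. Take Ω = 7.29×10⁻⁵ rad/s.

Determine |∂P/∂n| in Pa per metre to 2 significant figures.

Coriolis parameter at 51°N:
f = 2Ω sin φ = 2 × 7.29×10⁻⁵ × sin 51° = 1.13×10⁻⁴ s⁻¹
Wind speed in SI: 81.6 knots = 42.0 m/s
Geostrophic balance rearranged: |∂P/∂n| = f ρ V_g
|∂P/∂n| = 1.13×10⁻⁴ × 0.947 × 42.0 = 4.50×10⁻³ Pa/m

4.5×10⁻³ Pa/m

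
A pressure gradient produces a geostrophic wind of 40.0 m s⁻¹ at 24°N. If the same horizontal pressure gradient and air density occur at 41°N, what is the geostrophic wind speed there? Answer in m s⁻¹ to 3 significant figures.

With the same pressure gradient and density, V_g ∝ 1/f ∝ 1/sin φ.
V₂ = V₁ · sin φ₁ / sin φ₂ = 40.0 × sin 24° / sin 41°
V₂ = 40.0 × 0.4067/0.6561 = 24.8 m s⁻¹

24.8 m s⁻¹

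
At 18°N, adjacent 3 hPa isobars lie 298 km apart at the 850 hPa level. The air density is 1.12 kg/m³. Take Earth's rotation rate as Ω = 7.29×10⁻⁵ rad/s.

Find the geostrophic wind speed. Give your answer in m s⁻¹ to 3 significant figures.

Coriolis parameter at 18°N:
f = 2Ω sin φ = 2 × 7.29×10⁻⁵ × sin 18° = 4.51×10⁻⁵ s⁻¹
Pressure gradient: |∂P/∂n| = 300 Pa / 298000 m = 1.01×10⁻³ Pa/m
Geostrophic balance (pressure-gradient force = Coriolis force):
V_g = (1/(fρ)) |∂P/∂n| = 1.01×10⁻³ / (4.51×10⁻⁵ × 1.12) = 20.0 m/s

20.0 m s⁻¹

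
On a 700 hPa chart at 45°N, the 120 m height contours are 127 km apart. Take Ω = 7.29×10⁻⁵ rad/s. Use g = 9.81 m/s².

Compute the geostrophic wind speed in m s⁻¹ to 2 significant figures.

Coriolis parameter at 45°N:
f = 2Ω sin φ = 2 × 7.29×10⁻⁵ × sin 45° = 1.03×10⁻⁴ s⁻¹
Height gradient: |∂Z/∂n| = 120 m / 127000 m = 9.45×10⁻⁴
On a pressure surface, geostrophic balance gives V_g = (g/f)|∂Z/∂n|:
V_g = 9.81 × 9.45×10⁻⁴ / 1.03×10⁻⁴ = 89.9 m/s

90 m s⁻¹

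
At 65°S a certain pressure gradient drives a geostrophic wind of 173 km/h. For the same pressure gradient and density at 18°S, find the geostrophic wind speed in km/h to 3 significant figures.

507 km/h

With the same pressure gradient and density, V_g ∝ 1/f ∝ 1/sin φ.
V₂ = V₁ · sin φ₁ / sin φ₂ = 173 × sin 65° / sin 18°
V₂ = 173 × 0.9063/0.3090 = 507 km/h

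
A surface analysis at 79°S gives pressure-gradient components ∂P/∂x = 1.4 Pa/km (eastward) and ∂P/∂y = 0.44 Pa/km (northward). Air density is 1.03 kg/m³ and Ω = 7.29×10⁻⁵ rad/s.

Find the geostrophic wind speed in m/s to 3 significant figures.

9.95 m/s

Coriolis parameter at 79°S:
f = 2Ω sin φ = 2 × 7.29×10⁻⁵ × sin 79° = 1.43×10⁻⁴ s⁻¹
In the Southern Hemisphere f is negative: f = −1.43×10⁻⁴ s⁻¹.
Component geostrophic relations (x east, y north):
u_g = −(1/(fρ)) ∂P/∂y,  v_g = (1/(fρ)) ∂P/∂x
u_g = −(0.44×10⁻³)/(−1.43×10⁻⁴ × 1.03) = 2.98 m/s;  v_g = (1.4×10⁻³)/(−1.43×10⁻⁴ × 1.03) = −9.50 m/s
|V_g| = √(u_g² + v_g²) = 9.95 m/s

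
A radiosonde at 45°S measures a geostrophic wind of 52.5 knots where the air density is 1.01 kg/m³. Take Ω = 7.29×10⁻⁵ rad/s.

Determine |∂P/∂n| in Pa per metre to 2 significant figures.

Coriolis parameter at 45°S:
f = 2Ω sin φ = 2 × 7.29×10⁻⁵ × sin 45° = 1.03×10⁻⁴ s⁻¹
Wind speed in SI: 52.5 knots = 27.0 m/s
Geostrophic balance rearranged: |∂P/∂n| = f ρ V_g
|∂P/∂n| = 1.03×10⁻⁴ × 1.01 × 27.0 = 2.81×10⁻³ Pa/m

2.8×10⁻³ Pa/m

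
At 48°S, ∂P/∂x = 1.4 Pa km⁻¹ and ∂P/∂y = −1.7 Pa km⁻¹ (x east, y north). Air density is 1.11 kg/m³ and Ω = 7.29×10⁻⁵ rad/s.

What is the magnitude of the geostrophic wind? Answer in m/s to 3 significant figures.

18.3 m/s

Coriolis parameter at 48°S:
f = 2Ω sin φ = 2 × 7.29×10⁻⁵ × sin 48° = 1.08×10⁻⁴ s⁻¹
In the Southern Hemisphere f is negative: f = −1.08×10⁻⁴ s⁻¹.
Component geostrophic relations (x east, y north):
u_g = −(1/(fρ)) ∂P/∂y,  v_g = (1/(fρ)) ∂P/∂x
u_g = −(−1.7×10⁻³)/(−1.08×10⁻⁴ × 1.11) = −14.1 m/s;  v_g = (1.4×10⁻³)/(−1.08×10⁻⁴ × 1.11) = −11.6 m/s
|V_g| = √(u_g² + v_g²) = 18.3 m/s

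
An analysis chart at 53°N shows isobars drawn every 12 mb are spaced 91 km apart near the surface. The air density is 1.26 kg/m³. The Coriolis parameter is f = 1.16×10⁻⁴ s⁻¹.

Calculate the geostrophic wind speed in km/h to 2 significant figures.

320 km/h

Pressure gradient: |∂P/∂n| = 1200 Pa / 91000 m = 1.32×10⁻² Pa/m
Geostrophic balance (pressure-gradient force = Coriolis force):
V_g = (1/(fρ)) |∂P/∂n| = 1.32×10⁻² / (1.16×10⁻⁴ × 1.26) = 90.2 m/s
Converting: 90.2 m/s × 3.6 = 320 km/h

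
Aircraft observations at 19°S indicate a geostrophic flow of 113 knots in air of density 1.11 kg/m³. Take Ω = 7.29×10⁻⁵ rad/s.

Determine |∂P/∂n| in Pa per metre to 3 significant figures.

3.06×10⁻³ Pa/m

Coriolis parameter at 19°S:
f = 2Ω sin φ = 2 × 7.29×10⁻⁵ × sin 19° = 4.75×10⁻⁵ s⁻¹
Wind speed in SI: 113 knots = 58.1 m/s
Geostrophic balance rearranged: |∂P/∂n| = f ρ V_g
|∂P/∂n| = 4.75×10⁻⁵ × 1.11 × 58.1 = 3.06×10⁻³ Pa/m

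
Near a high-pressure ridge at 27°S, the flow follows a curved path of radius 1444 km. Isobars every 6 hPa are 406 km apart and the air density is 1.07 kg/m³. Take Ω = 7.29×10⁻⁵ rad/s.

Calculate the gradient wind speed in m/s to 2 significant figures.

Coriolis parameter at 27°S:
f = 2Ω sin φ = 2 × 7.29×10⁻⁵ × sin 27° = 6.62×10⁻⁵ s⁻¹
Pressure gradient: |∂P/∂n| = 600 Pa / 406000 m = 1.48×10⁻³ Pa/m
Geostrophic speed: V_g = |∂P/∂n|/(fρ) = 1.48×10⁻³/(6.62×10⁻⁵ × 1.07) = 20.9 m/s
Around a high, pressure-gradient force acts outward with centrifugal, so Coriolis balances both:
fV = (1/ρ)|∂P/∂n| + V²/R  →  V² − fR·V + fR·V_g = 0
With fR = 6.62×10⁻⁵ × 1444×10³ m = 95.6 m/s:
V = [fR − √((fR)² − 4 fR V_g)]/2 = [95.6 − √(95.6² − 4×95.6×20.9)]/2 = 30.8 m/s
Supergeostrophic (V > V_g = 20.9 m/s), as expected around a high.

31 m/s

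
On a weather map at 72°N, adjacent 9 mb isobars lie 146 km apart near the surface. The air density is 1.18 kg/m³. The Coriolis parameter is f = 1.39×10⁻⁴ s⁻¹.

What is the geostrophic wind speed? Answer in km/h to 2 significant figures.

140 km/h

Pressure gradient: |∂P/∂n| = 900 Pa / 146000 m = 6.16×10⁻³ Pa/m
Geostrophic balance (pressure-gradient force = Coriolis force):
V_g = (1/(fρ)) |∂P/∂n| = 6.16×10⁻³ / (1.39×10⁻⁴ × 1.18) = 37.6 m/s
Converting: 37.6 m/s × 3.6 = 140 km/h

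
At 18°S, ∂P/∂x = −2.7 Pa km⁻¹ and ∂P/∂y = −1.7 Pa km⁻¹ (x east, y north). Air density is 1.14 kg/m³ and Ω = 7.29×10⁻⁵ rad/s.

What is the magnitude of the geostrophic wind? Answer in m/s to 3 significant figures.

62.1 m/s

Coriolis parameter at 18°S:
f = 2Ω sin φ = 2 × 7.29×10⁻⁵ × sin 18° = 4.51×10⁻⁵ s⁻¹
In the Southern Hemisphere f is negative: f = −4.51×10⁻⁵ s⁻¹.
Component geostrophic relations (x east, y north):
u_g = −(1/(fρ)) ∂P/∂y,  v_g = (1/(fρ)) ∂P/∂x
u_g = −(−1.7×10⁻³)/(−4.51×10⁻⁵ × 1.14) = −33.1 m/s;  v_g = (−2.7×10⁻³)/(−4.51×10⁻⁵ × 1.14) = 52.6 m/s
|V_g| = √(u_g² + v_g²) = 62.1 m/s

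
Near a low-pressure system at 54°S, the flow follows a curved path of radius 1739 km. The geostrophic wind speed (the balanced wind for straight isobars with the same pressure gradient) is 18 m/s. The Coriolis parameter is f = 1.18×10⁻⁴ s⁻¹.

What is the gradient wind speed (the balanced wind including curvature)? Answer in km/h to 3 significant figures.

Around a low, centrifugal force acts outward with Coriolis, so pressure-gradient force balances both:
(1/ρ)|∂P/∂n| = fV + V²/R  →  V² + fR·V − fR·V_g = 0
With fR = 1.18×10⁻⁴ × 1739×10³ m = 205 m/s:
V = [−fR + √((fR)² + 4 fR V_g)]/2 = [−205 + √(205² + 4×205×18)]/2 = 16.6 m/s
Subgeostrophic (V < V_g = 18 m/s), as expected around a low.
Converting: 16.6 m/s × 3.6 = 59.9 km/h

59.9 km/h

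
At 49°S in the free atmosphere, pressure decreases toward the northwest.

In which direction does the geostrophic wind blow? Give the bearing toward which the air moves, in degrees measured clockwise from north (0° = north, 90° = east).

225°

The pressure-gradient force points toward the northwest (bearing 315°).
Geostrophic balance: in the Southern Hemisphere the Coriolis force deflects motion to the left, so the geostrophic wind blows 90° to the left of the pressure-gradient force (low pressure on the right).
Rotating 315° by 90° counterclockwise gives 225° — the wind blows toward the southwest.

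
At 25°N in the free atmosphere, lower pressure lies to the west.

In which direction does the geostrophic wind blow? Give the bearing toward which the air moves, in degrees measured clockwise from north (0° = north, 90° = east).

000°

The pressure-gradient force points toward the west (bearing 270°).
Geostrophic balance: in the Northern Hemisphere the Coriolis force deflects motion to the right, so the geostrophic wind blows 90° to the right of the pressure-gradient force (low pressure on the left).
Rotating 270° by 90° clockwise gives 000° — the wind blows toward the north.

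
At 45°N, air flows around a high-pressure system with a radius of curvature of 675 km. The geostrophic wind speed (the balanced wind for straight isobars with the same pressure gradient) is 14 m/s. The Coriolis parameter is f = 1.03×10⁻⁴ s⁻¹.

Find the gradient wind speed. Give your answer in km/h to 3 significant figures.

69.9 km/h

Around a high, pressure-gradient force acts outward with centrifugal, so Coriolis balances both:
fV = (1/ρ)|∂P/∂n| + V²/R  →  V² − fR·V + fR·V_g = 0
With fR = 1.03×10⁻⁴ × 675×10³ m = 69.5 m/s:
V = [fR − √((fR)² − 4 fR V_g)]/2 = [69.5 − √(69.5² − 4×69.5×14)]/2 = 19.4 m/s
Supergeostrophic (V > V_g = 14 m/s), as expected around a high.
Converting: 19.4 m/s × 3.6 = 69.9 km/h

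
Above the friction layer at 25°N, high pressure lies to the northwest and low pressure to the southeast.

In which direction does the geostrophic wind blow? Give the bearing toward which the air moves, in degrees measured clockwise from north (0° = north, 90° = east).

225°

The pressure-gradient force points toward the southeast (bearing 135°).
Geostrophic balance: in the Northern Hemisphere the Coriolis force deflects motion to the right, so the geostrophic wind blows 90° to the right of the pressure-gradient force (low pressure on the left).
Rotating 135° by 90° clockwise gives 225° — the wind blows toward the southwest.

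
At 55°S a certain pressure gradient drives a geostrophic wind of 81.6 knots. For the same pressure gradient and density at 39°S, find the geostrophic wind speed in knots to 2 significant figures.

110 knots

With the same pressure gradient and density, V_g ∝ 1/f ∝ 1/sin φ.
V₂ = V₁ · sin φ₁ / sin φ₂ = 81.6 × sin 55° / sin 39°
V₂ = 81.6 × 0.8192/0.6293 = 110 knots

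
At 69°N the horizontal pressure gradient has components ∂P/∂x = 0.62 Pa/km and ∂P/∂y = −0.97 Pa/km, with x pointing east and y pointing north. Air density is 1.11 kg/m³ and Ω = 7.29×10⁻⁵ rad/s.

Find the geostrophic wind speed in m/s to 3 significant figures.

7.62 m/s

Coriolis parameter at 69°N:
f = 2Ω sin φ = 2 × 7.29×10⁻⁵ × sin 69° = 1.36×10⁻⁴ s⁻¹
Component geostrophic relations (x east, y north):
u_g = −(1/(fρ)) ∂P/∂y,  v_g = (1/(fρ)) ∂P/∂x
u_g = −(−0.97×10⁻³)/(1.36×10⁻⁴ × 1.11) = 6.42 m/s;  v_g = (0.62×10⁻³)/(1.36×10⁻⁴ × 1.11) = 4.10 m/s
|V_g| = √(u_g² + v_g²) = 7.62 m/s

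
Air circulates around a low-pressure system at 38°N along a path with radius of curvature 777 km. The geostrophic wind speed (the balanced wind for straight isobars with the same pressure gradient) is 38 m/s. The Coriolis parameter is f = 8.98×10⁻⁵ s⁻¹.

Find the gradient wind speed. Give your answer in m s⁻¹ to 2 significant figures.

27 m s⁻¹

Around a low, centrifugal force acts outward with Coriolis, so pressure-gradient force balances both:
(1/ρ)|∂P/∂n| = fV + V²/R  →  V² + fR·V − fR·V_g = 0
With fR = 8.98×10⁻⁵ × 777×10³ m = 69.8 m/s:
V = [−fR + √((fR)² + 4 fR V_g)]/2 = [−69.8 + √(69.8² + 4×69.8×38)]/2 = 27.3 m/s
Subgeostrophic (V < V_g = 38 m/s), as expected around a low.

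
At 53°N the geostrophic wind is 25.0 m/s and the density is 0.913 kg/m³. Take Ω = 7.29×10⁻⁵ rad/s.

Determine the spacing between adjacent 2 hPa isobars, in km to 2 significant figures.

Coriolis parameter at 53°N:
f = 2Ω sin φ = 2 × 7.29×10⁻⁵ × sin 53° = 1.16×10⁻⁴ s⁻¹
Geostrophic balance rearranged: |∂P/∂n| = f ρ V_g
|∂P/∂n| = 1.16×10⁻⁴ × 0.913 × 25.0 = 2.66×10⁻³ Pa/m
Isobar spacing: Δn = ΔP/|∂P/∂n| = 200 Pa / 2.66×10⁻³ Pa/m = 75251 m ≈ 75 km

75 km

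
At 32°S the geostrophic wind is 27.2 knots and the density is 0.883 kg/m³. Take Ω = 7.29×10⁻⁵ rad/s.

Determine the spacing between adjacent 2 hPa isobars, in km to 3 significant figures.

Coriolis parameter at 32°S:
f = 2Ω sin φ = 2 × 7.29×10⁻⁵ × sin 32° = 7.73×10⁻⁵ s⁻¹
Wind speed in SI: 27.2 knots = 14.0 m/s
Geostrophic balance rearranged: |∂P/∂n| = f ρ V_g
|∂P/∂n| = 7.73×10⁻⁵ × 0.883 × 14.0 = 9.55×10⁻⁴ Pa/m
Isobar spacing: Δn = ΔP/|∂P/∂n| = 200 Pa / 9.55×10⁻⁴ Pa/m = 209505 m ≈ 210 km

210 km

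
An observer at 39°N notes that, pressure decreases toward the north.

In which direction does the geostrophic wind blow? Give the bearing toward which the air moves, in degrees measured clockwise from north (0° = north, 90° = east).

The pressure-gradient force points toward the north (bearing 000°).
Geostrophic balance: in the Northern Hemisphere the Coriolis force deflects motion to the right, so the geostrophic wind blows 90° to the right of the pressure-gradient force (low pressure on the left).
Rotating 000° by 90° clockwise gives 090° — the wind blows toward the east.

090°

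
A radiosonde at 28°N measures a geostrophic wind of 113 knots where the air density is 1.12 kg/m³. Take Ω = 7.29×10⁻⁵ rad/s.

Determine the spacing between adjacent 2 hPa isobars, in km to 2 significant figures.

Coriolis parameter at 28°N:
f = 2Ω sin φ = 2 × 7.29×10⁻⁵ × sin 28° = 6.84×10⁻⁵ s⁻¹
Wind speed in SI: 113 knots = 58.1 m/s
Geostrophic balance rearranged: |∂P/∂n| = f ρ V_g
|∂P/∂n| = 6.84×10⁻⁵ × 1.12 × 58.1 = 4.46×10⁻³ Pa/m
Isobar spacing: Δn = ΔP/|∂P/∂n| = 200 Pa / 4.46×10⁻³ Pa/m = 44877 m ≈ 45 km

45 km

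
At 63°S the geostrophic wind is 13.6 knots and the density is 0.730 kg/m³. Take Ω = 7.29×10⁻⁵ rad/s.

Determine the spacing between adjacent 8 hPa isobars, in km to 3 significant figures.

Coriolis parameter at 63°S:
f = 2Ω sin φ = 2 × 7.29×10⁻⁵ × sin 63° = 1.30×10⁻⁴ s⁻¹
Wind speed in SI: 13.6 knots = 7.00 m/s
Geostrophic balance rearranged: |∂P/∂n| = f ρ V_g
|∂P/∂n| = 1.30×10⁻⁴ × 0.730 × 7.00 = 6.63×10⁻⁴ Pa/m
Isobar spacing: Δn = ΔP/|∂P/∂n| = 800 Pa / 6.63×10⁻⁴ Pa/m = 1205735 m ≈ 1210 km

1210 km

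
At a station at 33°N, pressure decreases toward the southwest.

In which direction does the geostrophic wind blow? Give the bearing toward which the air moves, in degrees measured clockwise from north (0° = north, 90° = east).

The pressure-gradient force points toward the southwest (bearing 225°).
Geostrophic balance: in the Northern Hemisphere the Coriolis force deflects motion to the right, so the geostrophic wind blows 90° to the right of the pressure-gradient force (low pressure on the left).
Rotating 225° by 90° clockwise gives 315° — the wind blows toward the northwest.

315°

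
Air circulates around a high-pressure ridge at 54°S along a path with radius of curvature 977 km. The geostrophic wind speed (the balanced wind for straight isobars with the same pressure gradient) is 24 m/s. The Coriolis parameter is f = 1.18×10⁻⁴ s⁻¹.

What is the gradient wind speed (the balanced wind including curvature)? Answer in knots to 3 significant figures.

66.2 knots

Around a high, pressure-gradient force acts outward with centrifugal, so Coriolis balances both:
fV = (1/ρ)|∂P/∂n| + V²/R  →  V² − fR·V + fR·V_g = 0
With fR = 1.18×10⁻⁴ × 977×10³ m = 115 m/s:
V = [fR − √((fR)² − 4 fR V_g)]/2 = [115 − √(115² − 4×115×24)]/2 = 34.1 m/s
Supergeostrophic (V > V_g = 24 m/s), as expected around a high.
Converting: 34.1 m/s × 1.944 = 66.2 knots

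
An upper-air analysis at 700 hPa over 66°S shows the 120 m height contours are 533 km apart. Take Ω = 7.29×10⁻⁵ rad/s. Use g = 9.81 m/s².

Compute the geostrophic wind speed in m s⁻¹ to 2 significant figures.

Coriolis parameter at 66°S:
f = 2Ω sin φ = 2 × 7.29×10⁻⁵ × sin 66° = 1.33×10⁻⁴ s⁻¹
Height gradient: |∂Z/∂n| = 120 m / 533000 m = 2.25×10⁻⁴
On a pressure surface, geostrophic balance gives V_g = (g/f)|∂Z/∂n|:
V_g = 9.81 × 2.25×10⁻⁴ / 1.33×10⁻⁴ = 16.6 m/s

17 m s⁻¹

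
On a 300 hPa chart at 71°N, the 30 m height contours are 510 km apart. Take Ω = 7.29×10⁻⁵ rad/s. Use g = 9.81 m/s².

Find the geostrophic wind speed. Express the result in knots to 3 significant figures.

Coriolis parameter at 71°N:
f = 2Ω sin φ = 2 × 7.29×10⁻⁵ × sin 71° = 1.38×10⁻⁴ s⁻¹
Height gradient: |∂Z/∂n| = 30 m / 510000 m = 5.88×10⁻⁵
On a pressure surface, geostrophic balance gives V_g = (g/f)|∂Z/∂n|:
V_g = 9.81 × 5.88×10⁻⁵ / 1.38×10⁻⁴ = 4.19 m/s
Converting: 4.19 m/s × 1.944 = 8.14 knots

8.14 knots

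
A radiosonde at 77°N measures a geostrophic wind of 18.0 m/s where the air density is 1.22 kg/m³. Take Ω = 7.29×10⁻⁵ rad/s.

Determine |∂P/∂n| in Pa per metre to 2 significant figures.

3.1×10⁻³ Pa/m

Coriolis parameter at 77°N:
f = 2Ω sin φ = 2 × 7.29×10⁻⁵ × sin 77° = 1.42×10⁻⁴ s⁻¹
Geostrophic balance rearranged: |∂P/∂n| = f ρ V_g
|∂P/∂n| = 1.42×10⁻⁴ × 1.22 × 18.0 = 3.12×10⁻³ Pa/m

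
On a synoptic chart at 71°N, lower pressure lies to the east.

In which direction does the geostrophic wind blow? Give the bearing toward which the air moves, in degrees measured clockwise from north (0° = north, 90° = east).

180°

The pressure-gradient force points toward the east (bearing 090°).
Geostrophic balance: in the Northern Hemisphere the Coriolis force deflects motion to the right, so the geostrophic wind blows 90° to the right of the pressure-gradient force (low pressure on the left).
Rotating 090° by 90° clockwise gives 180° — the wind blows toward the south.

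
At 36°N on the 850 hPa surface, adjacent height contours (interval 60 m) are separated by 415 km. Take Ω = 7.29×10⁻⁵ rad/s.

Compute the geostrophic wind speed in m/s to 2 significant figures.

17 m/s

Coriolis parameter at 36°N:
f = 2Ω sin φ = 2 × 7.29×10⁻⁵ × sin 36° = 8.57×10⁻⁵ s⁻¹
Height gradient: |∂Z/∂n| = 60 m / 415000 m = 1.45×10⁻⁴
On a pressure surface, geostrophic balance gives V_g = (g/f)|∂Z/∂n|:
V_g = 9.81 × 1.45×10⁻⁴ / 8.57×10⁻⁵ = 16.5 m/s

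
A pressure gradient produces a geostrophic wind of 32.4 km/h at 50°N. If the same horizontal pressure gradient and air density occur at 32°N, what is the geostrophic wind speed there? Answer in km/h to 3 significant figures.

46.8 km/h

With the same pressure gradient and density, V_g ∝ 1/f ∝ 1/sin φ.
V₂ = V₁ · sin φ₁ / sin φ₂ = 32.4 × sin 50° / sin 32°
V₂ = 32.4 × 0.7660/0.5299 = 46.8 km/h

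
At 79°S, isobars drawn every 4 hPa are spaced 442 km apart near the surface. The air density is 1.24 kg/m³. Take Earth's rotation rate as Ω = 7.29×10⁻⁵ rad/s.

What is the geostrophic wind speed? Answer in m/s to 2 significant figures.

Coriolis parameter at 79°S:
f = 2Ω sin φ = 2 × 7.29×10⁻⁵ × sin 79° = 1.43×10⁻⁴ s⁻¹
Pressure gradient: |∂P/∂n| = 400 Pa / 442000 m = 9.05×10⁻⁴ Pa/m
Geostrophic balance (pressure-gradient force = Coriolis force):
V_g = (1/(fρ)) |∂P/∂n| = 9.05×10⁻⁴ / (1.43×10⁻⁴ × 1.24) = 5.10 m/s

5.1 m/s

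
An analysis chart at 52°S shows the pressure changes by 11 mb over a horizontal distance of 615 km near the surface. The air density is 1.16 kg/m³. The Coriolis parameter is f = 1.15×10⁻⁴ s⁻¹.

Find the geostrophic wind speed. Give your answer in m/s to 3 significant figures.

13.4 m/s

Pressure gradient: |∂P/∂n| = 1100 Pa / 615000 m = 1.79×10⁻³ Pa/m
Geostrophic balance (pressure-gradient force = Coriolis force):
V_g = (1/(fρ)) |∂P/∂n| = 1.79×10⁻³ / (1.15×10⁻⁴ × 1.16) = 13.4 m/s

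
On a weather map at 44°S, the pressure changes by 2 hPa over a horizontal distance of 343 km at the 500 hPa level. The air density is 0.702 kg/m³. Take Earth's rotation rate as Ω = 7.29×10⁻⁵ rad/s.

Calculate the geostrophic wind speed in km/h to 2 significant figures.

30 km/h

Coriolis parameter at 44°S:
f = 2Ω sin φ = 2 × 7.29×10⁻⁵ × sin 44° = 1.01×10⁻⁴ s⁻¹
Pressure gradient: |∂P/∂n| = 200 Pa / 343000 m = 5.83×10⁻⁴ Pa/m
Geostrophic balance (pressure-gradient force = Coriolis force):
V_g = (1/(fρ)) |∂P/∂n| = 5.83×10⁻⁴ / (1.01×10⁻⁴ × 0.702) = 8.20 m/s
Converting: 8.20 m/s × 3.6 = 30 km/h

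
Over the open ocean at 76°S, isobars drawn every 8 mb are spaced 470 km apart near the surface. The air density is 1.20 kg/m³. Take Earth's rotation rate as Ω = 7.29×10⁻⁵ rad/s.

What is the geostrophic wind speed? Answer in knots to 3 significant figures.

Coriolis parameter at 76°S:
f = 2Ω sin φ = 2 × 7.29×10⁻⁵ × sin 76° = 1.41×10⁻⁴ s⁻¹
Pressure gradient: |∂P/∂n| = 800 Pa / 470000 m = 1.70×10⁻³ Pa/m
Geostrophic balance (pressure-gradient force = Coriolis force):
V_g = (1/(fρ)) |∂P/∂n| = 1.70×10⁻³ / (1.41×10⁻⁴ × 1.20) = 10.0 m/s
Converting: 10.0 m/s × 1.944 = 19.5 knots

19.5 knots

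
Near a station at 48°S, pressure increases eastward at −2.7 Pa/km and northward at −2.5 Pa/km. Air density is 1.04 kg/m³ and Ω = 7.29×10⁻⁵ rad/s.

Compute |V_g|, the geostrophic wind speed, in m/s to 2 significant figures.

Coriolis parameter at 48°S:
f = 2Ω sin φ = 2 × 7.29×10⁻⁵ × sin 48° = 1.08×10⁻⁴ s⁻¹
In the Southern Hemisphere f is negative: f = −1.08×10⁻⁴ s⁻¹.
Component geostrophic relations (x east, y north):
u_g = −(1/(fρ)) ∂P/∂y,  v_g = (1/(fρ)) ∂P/∂x
u_g = −(−2.5×10⁻³)/(−1.08×10⁻⁴ × 1.04) = −22.2 m/s;  v_g = (−2.7×10⁻³)/(−1.08×10⁻⁴ × 1.04) = 24.0 m/s
|V_g| = √(u_g² + v_g²) = 32.7 m/s

33 m/s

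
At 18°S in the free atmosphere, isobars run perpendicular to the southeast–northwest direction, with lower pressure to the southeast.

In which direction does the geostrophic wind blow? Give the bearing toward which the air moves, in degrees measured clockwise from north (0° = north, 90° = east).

045°

The pressure-gradient force points toward the southeast (bearing 135°).
Geostrophic balance: in the Southern Hemisphere the Coriolis force deflects motion to the left, so the geostrophic wind blows 90° to the left of the pressure-gradient force (low pressure on the right).
Rotating 135° by 90° counterclockwise gives 045° — the wind blows toward the northeast.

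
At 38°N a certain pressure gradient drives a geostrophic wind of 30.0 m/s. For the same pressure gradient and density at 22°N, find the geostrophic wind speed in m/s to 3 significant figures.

With the same pressure gradient and density, V_g ∝ 1/f ∝ 1/sin φ.
V₂ = V₁ · sin φ₁ / sin φ₂ = 30.0 × sin 38° / sin 22°
V₂ = 30.0 × 0.6157/0.3746 = 49.3 m/s

49.3 m/s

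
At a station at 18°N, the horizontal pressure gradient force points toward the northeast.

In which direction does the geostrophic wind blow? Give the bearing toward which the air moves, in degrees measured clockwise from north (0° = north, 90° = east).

135°

The pressure-gradient force points toward the northeast (bearing 045°).
Geostrophic balance: in the Northern Hemisphere the Coriolis force deflects motion to the right, so the geostrophic wind blows 90° to the right of the pressure-gradient force (low pressure on the left).
Rotating 045° by 90° clockwise gives 135° — the wind blows toward the southeast.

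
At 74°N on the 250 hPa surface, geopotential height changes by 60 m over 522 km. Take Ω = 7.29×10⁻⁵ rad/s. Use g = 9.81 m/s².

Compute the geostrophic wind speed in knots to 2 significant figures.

Coriolis parameter at 74°N:
f = 2Ω sin φ = 2 × 7.29×10⁻⁵ × sin 74° = 1.40×10⁻⁴ s⁻¹
Height gradient: |∂Z/∂n| = 60 m / 522000 m = 1.15×10⁻⁴
On a pressure surface, geostrophic balance gives V_g = (g/f)|∂Z/∂n|:
V_g = 9.81 × 1.15×10⁻⁴ / 1.40×10⁻⁴ = 8.05 m/s
Converting: 8.05 m/s × 1.944 = 16 knots

16 knots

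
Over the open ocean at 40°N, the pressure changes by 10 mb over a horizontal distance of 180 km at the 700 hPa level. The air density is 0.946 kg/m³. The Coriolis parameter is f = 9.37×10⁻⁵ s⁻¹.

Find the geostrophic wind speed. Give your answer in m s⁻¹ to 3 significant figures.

62.7 m s⁻¹

Pressure gradient: |∂P/∂n| = 1000 Pa / 180000 m = 5.56×10⁻³ Pa/m
Geostrophic balance (pressure-gradient force = Coriolis force):
V_g = (1/(fρ)) |∂P/∂n| = 5.56×10⁻³ / (9.37×10⁻⁵ × 0.946) = 62.7 m/s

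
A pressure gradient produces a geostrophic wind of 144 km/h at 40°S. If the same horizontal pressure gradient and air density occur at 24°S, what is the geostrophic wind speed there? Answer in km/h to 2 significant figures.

230 km/h

With the same pressure gradient and density, V_g ∝ 1/f ∝ 1/sin φ.
V₂ = V₁ · sin φ₁ / sin φ₂ = 144 × sin 40° / sin 24°
V₂ = 144 × 0.6428/0.4067 = 230 km/h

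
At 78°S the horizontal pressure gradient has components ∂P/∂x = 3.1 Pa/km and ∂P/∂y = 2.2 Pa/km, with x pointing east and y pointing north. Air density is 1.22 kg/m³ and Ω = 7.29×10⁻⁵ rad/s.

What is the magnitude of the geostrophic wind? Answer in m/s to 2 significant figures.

22 m/s

Coriolis parameter at 78°S:
f = 2Ω sin φ = 2 × 7.29×10⁻⁵ × sin 78° = 1.43×10⁻⁴ s⁻¹
In the Southern Hemisphere f is negative: f = −1.43×10⁻⁴ s⁻¹.
Component geostrophic relations (x east, y north):
u_g = −(1/(fρ)) ∂P/∂y,  v_g = (1/(fρ)) ∂P/∂x
u_g = −(2.2×10⁻³)/(−1.43×10⁻⁴ × 1.22) = 12.6 m/s;  v_g = (3.1×10⁻³)/(−1.43×10⁻⁴ × 1.22) = −17.8 m/s
|V_g| = √(u_g² + v_g²) = 21.8 m/s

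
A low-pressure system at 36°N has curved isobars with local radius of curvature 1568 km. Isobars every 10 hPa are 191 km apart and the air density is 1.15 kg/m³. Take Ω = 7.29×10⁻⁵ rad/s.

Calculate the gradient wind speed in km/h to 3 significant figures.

147 km/h

Coriolis parameter at 36°N:
f = 2Ω sin φ = 2 × 7.29×10⁻⁵ × sin 36° = 8.57×10⁻⁵ s⁻¹
Pressure gradient: |∂P/∂n| = 1000 Pa / 191000 m = 5.24×10⁻³ Pa/m
Geostrophic speed: V_g = |∂P/∂n|/(fρ) = 5.24×10⁻³/(8.57×10⁻⁵ × 1.15) = 53.1 m/s
Around a low, centrifugal force acts outward with Coriolis, so pressure-gradient force balances both:
(1/ρ)|∂P/∂n| = fV + V²/R  →  V² + fR·V − fR·V_g = 0
With fR = 8.57×10⁻⁵ × 1568×10³ m = 134 m/s:
V = [−fR + √((fR)² + 4 fR V_g)]/2 = [−134 + √(134² + 4×134×53.1)]/2 = 40.8 m/s
Subgeostrophic (V < V_g = 53.1 m/s), as expected around a low.
Converting: 40.8 m/s × 3.6 = 147 km/h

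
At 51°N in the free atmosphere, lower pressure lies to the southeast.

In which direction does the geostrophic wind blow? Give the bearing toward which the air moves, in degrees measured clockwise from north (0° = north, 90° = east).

The pressure-gradient force points toward the southeast (bearing 135°).
Geostrophic balance: in the Northern Hemisphere the Coriolis force deflects motion to the right, so the geostrophic wind blows 90° to the right of the pressure-gradient force (low pressure on the left).
Rotating 135° by 90° clockwise gives 225° — the wind blows toward the southwest.

225°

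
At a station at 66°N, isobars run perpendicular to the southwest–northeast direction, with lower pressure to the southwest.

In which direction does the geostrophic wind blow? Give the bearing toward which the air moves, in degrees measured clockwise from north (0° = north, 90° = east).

The pressure-gradient force points toward the southwest (bearing 225°).
Geostrophic balance: in the Northern Hemisphere the Coriolis force deflects motion to the right, so the geostrophic wind blows 90° to the right of the pressure-gradient force (low pressure on the left).
Rotating 225° by 90° clockwise gives 315° — the wind blows toward the northwest.

315°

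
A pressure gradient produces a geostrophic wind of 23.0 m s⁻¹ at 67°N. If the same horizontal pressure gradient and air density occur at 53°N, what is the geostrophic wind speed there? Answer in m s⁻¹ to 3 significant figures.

26.5 m s⁻¹

With the same pressure gradient and density, V_g ∝ 1/f ∝ 1/sin φ.
V₂ = V₁ · sin φ₁ / sin φ₂ = 23.0 × sin 67° / sin 53°
V₂ = 23.0 × 0.9205/0.7986 = 26.5 m s⁻¹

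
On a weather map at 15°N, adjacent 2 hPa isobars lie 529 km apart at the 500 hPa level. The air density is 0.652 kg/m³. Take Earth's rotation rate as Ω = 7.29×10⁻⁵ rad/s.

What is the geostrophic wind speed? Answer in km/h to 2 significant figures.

55 km/h

Coriolis parameter at 15°N:
f = 2Ω sin φ = 2 × 7.29×10⁻⁵ × sin 15° = 3.77×10⁻⁵ s⁻¹
Pressure gradient: |∂P/∂n| = 200 Pa / 529000 m = 3.78×10⁻⁴ Pa/m
Geostrophic balance (pressure-gradient force = Coriolis force):
V_g = (1/(fρ)) |∂P/∂n| = 3.78×10⁻⁴ / (3.77×10⁻⁵ × 0.652) = 15.4 m/s
Converting: 15.4 m/s × 3.6 = 55 km/h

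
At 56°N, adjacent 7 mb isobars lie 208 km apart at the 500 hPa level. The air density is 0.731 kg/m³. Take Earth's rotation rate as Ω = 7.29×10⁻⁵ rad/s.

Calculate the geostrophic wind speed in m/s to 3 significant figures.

38.1 m/s

Coriolis parameter at 56°N:
f = 2Ω sin φ = 2 × 7.29×10⁻⁵ × sin 56° = 1.21×10⁻⁴ s⁻¹
Pressure gradient: |∂P/∂n| = 700 Pa / 208000 m = 3.37×10⁻³ Pa/m
Geostrophic balance (pressure-gradient force = Coriolis force):
V_g = (1/(fρ)) |∂P/∂n| = 3.37×10⁻³ / (1.21×10⁻⁴ × 0.731) = 38.1 m/s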